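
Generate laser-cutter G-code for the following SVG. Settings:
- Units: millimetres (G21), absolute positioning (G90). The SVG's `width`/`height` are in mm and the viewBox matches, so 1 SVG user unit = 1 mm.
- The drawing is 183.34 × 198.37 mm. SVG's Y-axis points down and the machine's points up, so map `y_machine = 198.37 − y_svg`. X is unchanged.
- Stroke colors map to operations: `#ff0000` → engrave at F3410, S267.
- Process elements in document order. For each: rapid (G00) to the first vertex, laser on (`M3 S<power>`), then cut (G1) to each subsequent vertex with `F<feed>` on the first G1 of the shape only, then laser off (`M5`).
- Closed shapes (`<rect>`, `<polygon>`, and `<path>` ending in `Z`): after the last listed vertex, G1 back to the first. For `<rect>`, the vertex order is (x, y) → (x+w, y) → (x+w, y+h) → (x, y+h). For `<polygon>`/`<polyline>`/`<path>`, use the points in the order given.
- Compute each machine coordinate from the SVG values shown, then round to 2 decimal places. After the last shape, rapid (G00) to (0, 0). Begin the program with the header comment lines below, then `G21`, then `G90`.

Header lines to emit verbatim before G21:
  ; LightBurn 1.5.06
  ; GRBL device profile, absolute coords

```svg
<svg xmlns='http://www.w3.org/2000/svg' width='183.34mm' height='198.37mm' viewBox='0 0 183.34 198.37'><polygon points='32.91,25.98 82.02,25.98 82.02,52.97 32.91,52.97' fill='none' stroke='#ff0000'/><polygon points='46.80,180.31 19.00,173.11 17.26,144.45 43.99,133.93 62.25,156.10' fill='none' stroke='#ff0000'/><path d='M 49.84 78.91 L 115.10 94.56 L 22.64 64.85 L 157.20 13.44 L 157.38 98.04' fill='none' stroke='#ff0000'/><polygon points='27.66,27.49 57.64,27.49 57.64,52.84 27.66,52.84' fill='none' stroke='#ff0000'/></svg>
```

1 u = 1 mm; y_m = 198.37 − y.

[1] `<polygon>` rectangle, #ff0000→engrave S267 F3410: (32.91,172.39) → (82.02,172.39) → (82.02,145.40) → (32.91,145.40) → (32.91,172.39) (closed)

[2] `<polygon>` regular polygon, #ff0000→engrave S267 F3410: (46.80,18.06) → (19.00,25.26) → (17.26,53.92) → (43.99,64.44) → (62.25,42.27) → (46.80,18.06) (closed)

[3] `<path>` open polyline, #ff0000→engrave S267 F3410: (49.84,119.46) → (115.10,103.81) → (22.64,133.52) → (157.20,184.93) → (157.38,100.33)

[4] `<polygon>` rectangle, #ff0000→engrave S267 F3410: (27.66,170.88) → (57.64,170.88) → (57.64,145.53) → (27.66,145.53) → (27.66,170.88) (closed)

; LightBurn 1.5.06
; GRBL device profile, absolute coords
G21
G90
G00 X32.91 Y172.39
M3 S267
G1 X82.02 Y172.39 F3410
G1 X82.02 Y145.40
G1 X32.91 Y145.40
G1 X32.91 Y172.39
M5
G00 X46.80 Y18.06
M3 S267
G1 X19.00 Y25.26 F3410
G1 X17.26 Y53.92
G1 X43.99 Y64.44
G1 X62.25 Y42.27
G1 X46.80 Y18.06
M5
G00 X49.84 Y119.46
M3 S267
G1 X115.10 Y103.81 F3410
G1 X22.64 Y133.52
G1 X157.20 Y184.93
G1 X157.38 Y100.33
M5
G00 X27.66 Y170.88
M3 S267
G1 X57.64 Y170.88 F3410
G1 X57.64 Y145.53
G1 X27.66 Y145.53
G1 X27.66 Y170.88
M5
G00 X0.00 Y0.00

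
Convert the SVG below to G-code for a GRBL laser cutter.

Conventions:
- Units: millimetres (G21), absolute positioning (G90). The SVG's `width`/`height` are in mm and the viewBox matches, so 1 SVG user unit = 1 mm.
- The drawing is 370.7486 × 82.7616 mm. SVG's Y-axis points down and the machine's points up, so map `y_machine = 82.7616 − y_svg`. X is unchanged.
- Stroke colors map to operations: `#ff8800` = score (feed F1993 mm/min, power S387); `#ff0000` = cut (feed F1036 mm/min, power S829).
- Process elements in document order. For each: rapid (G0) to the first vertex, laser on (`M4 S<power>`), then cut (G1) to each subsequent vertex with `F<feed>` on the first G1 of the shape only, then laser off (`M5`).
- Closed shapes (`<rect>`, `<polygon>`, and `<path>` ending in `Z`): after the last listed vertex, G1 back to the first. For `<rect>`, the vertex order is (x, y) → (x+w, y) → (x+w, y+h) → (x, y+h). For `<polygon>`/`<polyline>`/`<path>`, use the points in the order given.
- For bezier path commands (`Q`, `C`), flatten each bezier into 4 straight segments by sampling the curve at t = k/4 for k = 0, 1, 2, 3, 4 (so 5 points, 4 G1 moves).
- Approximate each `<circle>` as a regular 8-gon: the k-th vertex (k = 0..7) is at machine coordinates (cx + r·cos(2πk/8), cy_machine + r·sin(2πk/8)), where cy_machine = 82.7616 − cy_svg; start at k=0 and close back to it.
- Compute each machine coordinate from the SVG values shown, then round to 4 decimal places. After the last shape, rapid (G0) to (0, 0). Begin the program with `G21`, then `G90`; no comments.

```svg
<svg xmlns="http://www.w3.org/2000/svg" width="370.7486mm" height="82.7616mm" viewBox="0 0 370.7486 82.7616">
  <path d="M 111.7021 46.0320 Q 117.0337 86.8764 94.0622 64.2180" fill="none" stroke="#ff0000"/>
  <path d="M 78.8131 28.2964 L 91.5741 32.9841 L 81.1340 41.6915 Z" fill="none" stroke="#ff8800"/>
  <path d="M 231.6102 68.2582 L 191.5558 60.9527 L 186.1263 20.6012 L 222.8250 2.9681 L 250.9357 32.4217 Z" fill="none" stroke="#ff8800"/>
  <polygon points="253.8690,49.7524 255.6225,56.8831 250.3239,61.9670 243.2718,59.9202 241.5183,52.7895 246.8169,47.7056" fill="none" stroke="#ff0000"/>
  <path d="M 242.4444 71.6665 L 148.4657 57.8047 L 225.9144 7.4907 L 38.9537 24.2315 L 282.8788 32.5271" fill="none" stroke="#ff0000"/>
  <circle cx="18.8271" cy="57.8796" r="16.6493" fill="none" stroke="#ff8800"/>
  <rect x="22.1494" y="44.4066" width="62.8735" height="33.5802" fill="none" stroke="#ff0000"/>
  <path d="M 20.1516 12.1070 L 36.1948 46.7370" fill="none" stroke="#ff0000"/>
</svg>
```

G21
G90
G0 X111.7021 Y36.7296
M4 S829
G1 X112.5990 Y20.2763 F1036
G1 X109.9579 Y11.7609
G1 X103.7790 Y11.1833
G1 X94.0622 Y18.5436
M5
G0 X78.8131 Y54.4652
M4 S387
G1 X91.5741 Y49.7775 F1993
G1 X81.1340 Y41.0701
G1 X78.8131 Y54.4652
M5
G0 X231.6102 Y14.5034
M4 S387
G1 X191.5558 Y21.8089 F1993
G1 X186.1263 Y62.1604
G1 X222.8250 Y79.7935
G1 X250.9357 Y50.3399
G1 X231.6102 Y14.5034
M5
G0 X253.8690 Y33.0092
M4 S829
G1 X255.6225 Y25.8785 F1036
G1 X250.3239 Y20.7946
G1 X243.2718 Y22.8414
G1 X241.5183 Y29.9721
G1 X246.8169 Y35.0560
G1 X253.8690 Y33.0092
M5
G0 X242.4444 Y11.0951
M4 S829
G1 X148.4657 Y24.9569 F1036
G1 X225.9144 Y75.2709
G1 X38.9537 Y58.5301
G1 X282.8788 Y50.2345
M5
G0 X35.4764 Y24.8820
M4 S387
G1 X30.5999 Y36.6548 F1993
G1 X18.8271 Y41.5313
G1 X7.0543 Y36.6548
G1 X2.1778 Y24.8820
G1 X7.0543 Y13.1092
G1 X18.8271 Y8.2327
G1 X30.5999 Y13.1092
G1 X35.4764 Y24.8820
M5
G0 X22.1494 Y38.3550
M4 S829
G1 X85.0229 Y38.3550 F1036
G1 X85.0229 Y4.7748
G1 X22.1494 Y4.7748
G1 X22.1494 Y38.3550
M5
G0 X20.1516 Y70.6546
M4 S829
G1 X36.1948 Y36.0246 F1036
M5
G0 X0.0000 Y0.0000

Since the viewBox matches the mm dimensions, user units are millimetres directly. The only transform is the Y-flip y_m = 82.7616 − y_svg.

Shape 1 is a quadratic bezier drawn with `<path>`. Its stroke #ff0000 means cut at S829, F1036. After flipping Y the toolpath is (111.7021,36.7296) → (112.5990,20.2763) → (109.9579,11.7609) → (103.7790,11.1833) → (94.0622,18.5436).

Shape 2 is a regular polygon drawn with `<path>`. Its stroke #ff8800 means score at S387, F1993. After flipping Y the toolpath is (78.8131,54.4652) → (91.5741,49.7775) → (81.1340,41.0701) → (78.8131,54.4652), returning to the start.

Shape 3 is a regular polygon drawn with `<path>`. Its stroke #ff8800 means score at S387, F1993. After flipping Y the toolpath is (231.6102,14.5034) → (191.5558,21.8089) → (186.1263,62.1604) → (222.8250,79.7935) → (250.9357,50.3399) → (231.6102,14.5034), returning to the start.

Shape 4 is a regular polygon drawn with `<polygon>`. Its stroke #ff0000 means cut at S829, F1036. After flipping Y the toolpath is (253.8690,33.0092) → (255.6225,25.8785) → (250.3239,20.7946) → (243.2718,22.8414) → (241.5183,29.9721) → (246.8169,35.0560) → (253.8690,33.0092), returning to the start.

Shape 5 is a open polyline drawn with `<path>`. Its stroke #ff0000 means cut at S829, F1036. After flipping Y the toolpath is (242.4444,11.0951) → (148.4657,24.9569) → (225.9144,75.2709) → (38.9537,58.5301) → (282.8788,50.2345).

Shape 6 is a circle drawn with `<circle>`. Its stroke #ff8800 means score at S387, F1993. After flipping Y the toolpath is (35.4764,24.8820) → (30.5999,36.6548) → (18.8271,41.5313) → (7.0543,36.6548) → (2.1778,24.8820) → (7.0543,13.1092) → (18.8271,8.2327) → (30.5999,13.1092) → (35.4764,24.8820), returning to the start.

Shape 7 is a rectangle drawn with `<rect>`. Its stroke #ff0000 means cut at S829, F1036. After flipping Y the toolpath is (22.1494,38.3550) → (85.0229,38.3550) → (85.0229,4.7748) → (22.1494,4.7748) → (22.1494,38.3550), returning to the start.

Shape 8 is a line segment drawn with `<path>`. Its stroke #ff0000 means cut at S829, F1036. After flipping Y the toolpath is (20.1516,70.6546) → (36.1948,36.0246).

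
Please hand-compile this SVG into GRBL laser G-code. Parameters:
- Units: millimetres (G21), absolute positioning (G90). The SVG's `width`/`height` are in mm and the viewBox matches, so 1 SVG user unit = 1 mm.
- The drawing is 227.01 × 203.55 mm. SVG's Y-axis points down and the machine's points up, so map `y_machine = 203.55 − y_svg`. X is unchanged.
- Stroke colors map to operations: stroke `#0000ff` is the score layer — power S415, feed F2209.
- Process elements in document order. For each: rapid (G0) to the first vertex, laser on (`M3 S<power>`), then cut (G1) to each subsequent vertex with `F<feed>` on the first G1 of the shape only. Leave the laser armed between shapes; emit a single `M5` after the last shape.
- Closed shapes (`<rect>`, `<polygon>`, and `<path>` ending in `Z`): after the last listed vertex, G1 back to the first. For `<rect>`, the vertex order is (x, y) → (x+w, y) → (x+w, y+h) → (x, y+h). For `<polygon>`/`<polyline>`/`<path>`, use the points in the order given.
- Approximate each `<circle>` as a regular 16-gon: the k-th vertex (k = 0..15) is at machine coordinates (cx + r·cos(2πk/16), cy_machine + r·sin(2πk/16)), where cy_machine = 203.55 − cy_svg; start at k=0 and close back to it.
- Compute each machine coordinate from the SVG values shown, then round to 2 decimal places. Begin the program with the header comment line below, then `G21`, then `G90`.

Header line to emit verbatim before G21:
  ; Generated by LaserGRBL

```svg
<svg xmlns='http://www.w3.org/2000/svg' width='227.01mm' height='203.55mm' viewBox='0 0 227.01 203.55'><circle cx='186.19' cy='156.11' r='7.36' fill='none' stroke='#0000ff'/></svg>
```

1 u = 1 mm; y_m = 203.55 − y.

[1] `<circle>` circle, #0000ff→score S415 F2209: (193.55,47.44) → (192.99,50.26) → (191.39,52.64) → (189.01,54.24) → (186.19,54.80) → (183.37,54.24) → (180.99,52.64) → (179.39,50.26) → (178.83,47.44) → (179.39,44.62) → (180.99,42.24) → (183.37,40.64) → (186.19,40.08) → (189.01,40.64) → (191.39,42.24) → (192.99,44.62) → (193.55,47.44) (closed)

; Generated by LaserGRBL
G21
G90
G0 X193.55 Y47.44
M3 S415
G1 X192.99 Y50.26 F2209
G1 X191.39 Y52.64
G1 X189.01 Y54.24
G1 X186.19 Y54.80
G1 X183.37 Y54.24
G1 X180.99 Y52.64
G1 X179.39 Y50.26
G1 X178.83 Y47.44
G1 X179.39 Y44.62
G1 X180.99 Y42.24
G1 X183.37 Y40.64
G1 X186.19 Y40.08
G1 X189.01 Y40.64
G1 X191.39 Y42.24
G1 X192.99 Y44.62
G1 X193.55 Y47.44
M5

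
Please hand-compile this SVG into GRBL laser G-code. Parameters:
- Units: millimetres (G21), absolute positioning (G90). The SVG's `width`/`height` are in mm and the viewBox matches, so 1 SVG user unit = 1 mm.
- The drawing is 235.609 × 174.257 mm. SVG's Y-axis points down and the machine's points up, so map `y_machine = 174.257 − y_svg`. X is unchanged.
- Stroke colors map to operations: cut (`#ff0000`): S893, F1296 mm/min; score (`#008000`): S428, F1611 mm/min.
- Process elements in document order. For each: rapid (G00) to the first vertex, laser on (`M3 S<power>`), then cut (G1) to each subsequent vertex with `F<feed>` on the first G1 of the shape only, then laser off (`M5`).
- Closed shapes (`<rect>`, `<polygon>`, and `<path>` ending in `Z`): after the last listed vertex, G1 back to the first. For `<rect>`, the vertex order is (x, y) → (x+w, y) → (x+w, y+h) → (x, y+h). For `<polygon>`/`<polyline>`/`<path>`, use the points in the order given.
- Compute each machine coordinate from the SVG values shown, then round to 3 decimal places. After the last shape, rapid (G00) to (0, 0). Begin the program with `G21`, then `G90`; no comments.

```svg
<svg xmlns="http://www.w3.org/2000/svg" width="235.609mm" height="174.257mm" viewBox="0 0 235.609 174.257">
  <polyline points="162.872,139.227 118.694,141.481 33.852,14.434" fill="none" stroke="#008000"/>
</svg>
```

Since the viewBox matches the mm dimensions, user units are millimetres directly. The only transform is the Y-flip y_m = 174.257 − y_svg.

Shape 1 is a open polyline drawn with `<polyline>`. Its stroke #008000 means score at S428, F1611. After flipping Y the toolpath is (162.872,35.030) → (118.694,32.776) → (33.852,159.823).

G21
G90
G00 X162.872 Y35.030
M3 S428
G1 X118.694 Y32.776 F1611
G1 X33.852 Y159.823
M5
G00 X0.000 Y0.000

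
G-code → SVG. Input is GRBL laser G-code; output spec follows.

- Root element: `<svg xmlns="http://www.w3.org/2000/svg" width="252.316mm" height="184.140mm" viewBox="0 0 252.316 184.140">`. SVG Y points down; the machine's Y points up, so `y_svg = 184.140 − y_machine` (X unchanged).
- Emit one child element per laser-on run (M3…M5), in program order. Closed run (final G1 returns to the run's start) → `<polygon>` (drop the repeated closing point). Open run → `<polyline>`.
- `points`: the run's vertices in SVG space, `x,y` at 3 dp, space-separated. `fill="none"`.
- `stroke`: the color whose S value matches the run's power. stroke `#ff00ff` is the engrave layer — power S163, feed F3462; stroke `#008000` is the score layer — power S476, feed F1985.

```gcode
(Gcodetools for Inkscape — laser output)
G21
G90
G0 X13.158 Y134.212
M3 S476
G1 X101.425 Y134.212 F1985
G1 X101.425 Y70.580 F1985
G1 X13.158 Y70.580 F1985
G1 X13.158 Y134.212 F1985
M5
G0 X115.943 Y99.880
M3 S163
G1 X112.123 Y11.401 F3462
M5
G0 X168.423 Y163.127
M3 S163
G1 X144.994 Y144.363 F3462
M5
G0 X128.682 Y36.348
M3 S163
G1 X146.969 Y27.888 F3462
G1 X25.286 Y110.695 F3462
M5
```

<svg xmlns="http://www.w3.org/2000/svg" width="252.316mm" height="184.140mm" viewBox="0 0 252.316 184.140">
  <polygon points="13.158,49.928 101.425,49.928 101.425,113.560 13.158,113.560" fill="none" stroke="#008000"/>
  <polyline points="115.943,84.260 112.123,172.739" fill="none" stroke="#ff00ff"/>
  <polyline points="168.423,21.013 144.994,39.777" fill="none" stroke="#ff00ff"/>
  <polyline points="128.682,147.792 146.969,156.252 25.286,73.445" fill="none" stroke="#ff00ff"/>
</svg>

Machine Y-up, SVG Y-down with viewBox height 184.140, so y_svg = 184.140 − y_machine; X carries over.

Run 1: the run's S476 means `#008000` (score). The run returns to its start, so emit a `<polygon>` with points (Y-flipped): 13.158,49.928 101.425,49.928 101.425,113.560 13.158,113.560.

Run 2: power S163 maps to stroke `#ff00ff` (engrave). The run is open, so emit a `<polyline>` with points (Y-flipped): 115.943,84.260 112.123,172.739.

Run 3: S163 ⇒ engrave layer `#ff00ff`. The run is open, so emit a `<polyline>` with points (Y-flipped): 168.423,21.013 144.994,39.777.

Run 4: the run's S163 means `#ff00ff` (engrave). The run is open, so emit a `<polyline>` with points (Y-flipped): 128.682,147.792 146.969,156.252 25.286,73.445.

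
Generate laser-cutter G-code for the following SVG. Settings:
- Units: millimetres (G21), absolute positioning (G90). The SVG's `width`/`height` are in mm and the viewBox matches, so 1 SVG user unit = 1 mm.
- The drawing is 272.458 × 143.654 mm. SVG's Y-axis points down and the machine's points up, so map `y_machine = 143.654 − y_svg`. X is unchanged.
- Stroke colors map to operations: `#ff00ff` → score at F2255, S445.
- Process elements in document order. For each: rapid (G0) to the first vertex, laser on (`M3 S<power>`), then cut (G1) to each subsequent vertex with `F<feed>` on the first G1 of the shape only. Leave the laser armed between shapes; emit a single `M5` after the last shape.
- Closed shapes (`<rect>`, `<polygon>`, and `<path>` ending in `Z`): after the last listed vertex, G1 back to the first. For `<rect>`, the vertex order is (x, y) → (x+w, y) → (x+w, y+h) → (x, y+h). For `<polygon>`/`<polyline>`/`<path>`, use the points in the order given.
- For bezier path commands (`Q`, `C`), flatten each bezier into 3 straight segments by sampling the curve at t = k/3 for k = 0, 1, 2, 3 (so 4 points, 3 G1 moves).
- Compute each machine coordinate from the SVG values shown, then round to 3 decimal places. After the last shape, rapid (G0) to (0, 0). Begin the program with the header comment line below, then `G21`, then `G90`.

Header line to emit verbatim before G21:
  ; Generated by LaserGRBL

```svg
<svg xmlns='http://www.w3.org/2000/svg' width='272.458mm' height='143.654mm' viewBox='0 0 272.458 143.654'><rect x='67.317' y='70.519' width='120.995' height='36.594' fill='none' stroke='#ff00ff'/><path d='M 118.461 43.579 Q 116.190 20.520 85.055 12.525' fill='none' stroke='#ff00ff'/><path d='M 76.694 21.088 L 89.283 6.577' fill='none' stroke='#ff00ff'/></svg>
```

; Generated by LaserGRBL
G21
G90
G0 X67.317 Y73.135
M3 S445
G1 X188.312 Y73.135 F2255
G1 X188.312 Y36.541
G1 X67.317 Y36.541
G1 X67.317 Y73.135
G0 X118.461 Y100.075
M3 S445
G1 X113.740 Y113.774 F2255
G1 X102.605 Y124.125
G1 X85.055 Y131.129
G0 X76.694 Y122.566
M3 S445
G1 X89.283 Y137.077 F2255
M5
G0 X0.000 Y0.000

Since the viewBox matches the mm dimensions, user units are millimetres directly. The only transform is the Y-flip y_m = 143.654 − y_svg.

Shape 1 is a rectangle drawn with `<rect>`. Its stroke #ff00ff means score at S445, F2255. After flipping Y the toolpath is (67.317,73.135) → (188.312,73.135) → (188.312,36.541) → (67.317,36.541) → (67.317,73.135), returning to the start.

Shape 2 is a quadratic bezier drawn with `<path>`. Its stroke #ff00ff means score at S445, F2255. After flipping Y the toolpath is (118.461,100.075) → (113.740,113.774) → (102.605,124.125) → (85.055,131.129).

Shape 3 is a line segment drawn with `<path>`. Its stroke #ff00ff means score at S445, F2255. After flipping Y the toolpath is (76.694,122.566) → (89.283,137.077).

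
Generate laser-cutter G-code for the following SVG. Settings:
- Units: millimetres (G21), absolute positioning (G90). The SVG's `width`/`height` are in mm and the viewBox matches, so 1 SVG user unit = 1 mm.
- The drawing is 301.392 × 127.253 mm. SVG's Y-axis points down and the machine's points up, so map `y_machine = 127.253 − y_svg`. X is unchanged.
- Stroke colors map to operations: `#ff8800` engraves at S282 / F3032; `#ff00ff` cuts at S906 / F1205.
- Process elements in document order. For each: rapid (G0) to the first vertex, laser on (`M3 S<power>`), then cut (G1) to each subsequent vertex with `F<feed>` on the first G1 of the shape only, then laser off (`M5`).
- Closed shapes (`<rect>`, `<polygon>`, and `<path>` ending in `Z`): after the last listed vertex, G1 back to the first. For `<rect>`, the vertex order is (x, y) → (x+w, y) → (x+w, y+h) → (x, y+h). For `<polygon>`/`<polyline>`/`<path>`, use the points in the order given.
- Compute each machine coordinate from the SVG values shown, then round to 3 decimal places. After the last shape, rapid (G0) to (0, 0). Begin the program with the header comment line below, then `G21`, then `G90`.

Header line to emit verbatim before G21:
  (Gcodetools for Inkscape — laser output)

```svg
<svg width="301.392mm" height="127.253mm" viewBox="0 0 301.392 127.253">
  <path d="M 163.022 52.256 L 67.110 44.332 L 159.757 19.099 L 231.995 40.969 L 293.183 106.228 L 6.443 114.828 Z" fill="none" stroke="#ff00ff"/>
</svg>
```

(Gcodetools for Inkscape — laser output)
G21
G90
G0 X163.022 Y74.997
M3 S906
G1 X67.110 Y82.921 F1205
G1 X159.757 Y108.154
G1 X231.995 Y86.284
G1 X293.183 Y21.025
G1 X6.443 Y12.425
G1 X163.022 Y74.997
M5
G0 X0.000 Y0.000

viewBox `0 0 301.392 127.253` with mm width/height → 1 unit = 1 mm. Flip: y_m = 127.253 − y_svg.

**Shape 1** — `<path>` closed polygon, stroke `#ff00ff` → cut (S906, F1205). Machine vertices: (163.022,74.997) → (67.110,82.921) → (159.757,108.154) → (231.995,86.284) → (293.183,21.025) → (6.443,12.425) → (163.022,74.997). Closed: final G1 returns to the first vertex.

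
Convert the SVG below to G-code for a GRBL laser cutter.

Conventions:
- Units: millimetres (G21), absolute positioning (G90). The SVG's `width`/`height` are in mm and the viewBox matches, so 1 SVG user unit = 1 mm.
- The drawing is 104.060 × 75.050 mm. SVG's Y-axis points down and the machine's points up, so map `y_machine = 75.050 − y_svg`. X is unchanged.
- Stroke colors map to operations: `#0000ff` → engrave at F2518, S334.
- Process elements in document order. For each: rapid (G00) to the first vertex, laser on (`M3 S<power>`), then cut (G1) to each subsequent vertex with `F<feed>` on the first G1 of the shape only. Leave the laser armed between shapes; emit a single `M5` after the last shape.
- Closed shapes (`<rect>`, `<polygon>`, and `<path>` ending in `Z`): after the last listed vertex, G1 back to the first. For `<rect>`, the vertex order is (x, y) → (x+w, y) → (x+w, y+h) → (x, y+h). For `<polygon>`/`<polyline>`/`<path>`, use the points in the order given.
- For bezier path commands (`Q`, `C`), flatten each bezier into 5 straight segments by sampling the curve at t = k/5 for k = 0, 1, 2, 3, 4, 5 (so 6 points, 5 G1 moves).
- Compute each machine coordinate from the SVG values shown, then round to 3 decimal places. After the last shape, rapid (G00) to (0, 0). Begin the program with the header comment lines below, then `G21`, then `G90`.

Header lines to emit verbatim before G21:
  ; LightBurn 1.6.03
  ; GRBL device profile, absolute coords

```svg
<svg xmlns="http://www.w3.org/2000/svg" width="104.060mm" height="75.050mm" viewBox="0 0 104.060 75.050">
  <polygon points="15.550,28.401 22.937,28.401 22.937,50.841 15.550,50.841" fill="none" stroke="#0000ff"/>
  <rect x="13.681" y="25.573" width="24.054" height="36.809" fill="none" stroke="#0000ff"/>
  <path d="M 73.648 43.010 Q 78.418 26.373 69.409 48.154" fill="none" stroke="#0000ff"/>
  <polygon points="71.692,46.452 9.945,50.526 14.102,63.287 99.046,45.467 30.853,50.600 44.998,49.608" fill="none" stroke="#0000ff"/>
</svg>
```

; LightBurn 1.6.03
; GRBL device profile, absolute coords
G21
G90
G00 X15.550 Y46.649
M3 S334
G1 X22.937 Y46.649 F2518
G1 X22.937 Y24.209
G1 X15.550 Y24.209
G1 X15.550 Y46.649
G00 X13.681 Y49.477
M3 S334
G1 X37.735 Y49.477 F2518
G1 X37.735 Y12.668
G1 X13.681 Y12.668
G1 X13.681 Y49.477
G00 X73.648 Y32.040
M3 S334
G1 X75.005 Y37.158 F2518
G1 X75.259 Y39.203
G1 X74.412 Y38.174
G1 X72.461 Y34.072
G1 X69.409 Y26.896
G00 X71.692 Y28.598
M3 S334
G1 X9.945 Y24.524 F2518
G1 X14.102 Y11.763
G1 X99.046 Y29.583
G1 X30.853 Y24.450
G1 X44.998 Y25.442
G1 X71.692 Y28.598
M5
G00 X0.000 Y0.000

1 u = 1 mm; y_m = 75.050 − y.

[1] `<polygon>` rectangle, #0000ff→engrave S334 F2518: (15.550,46.649) → (22.937,46.649) → (22.937,24.209) → (15.550,24.209) → (15.550,46.649) (closed)

[2] `<rect>` rectangle, #0000ff→engrave S334 F2518: (13.681,49.477) → (37.735,49.477) → (37.735,12.668) → (13.681,12.668) → (13.681,49.477) (closed)

[3] `<path>` quadratic bezier, #0000ff→engrave S334 F2518: (73.648,32.040) → (75.005,37.158) → (75.259,39.203) → (74.412,38.174) → (72.461,34.072) → (69.409,26.896)

[4] `<polygon>` closed polygon, #0000ff→engrave S334 F2518: (71.692,28.598) → (9.945,24.524) → (14.102,11.763) → (99.046,29.583) → (30.853,24.450) → (44.998,25.442) → (71.692,28.598) (closed)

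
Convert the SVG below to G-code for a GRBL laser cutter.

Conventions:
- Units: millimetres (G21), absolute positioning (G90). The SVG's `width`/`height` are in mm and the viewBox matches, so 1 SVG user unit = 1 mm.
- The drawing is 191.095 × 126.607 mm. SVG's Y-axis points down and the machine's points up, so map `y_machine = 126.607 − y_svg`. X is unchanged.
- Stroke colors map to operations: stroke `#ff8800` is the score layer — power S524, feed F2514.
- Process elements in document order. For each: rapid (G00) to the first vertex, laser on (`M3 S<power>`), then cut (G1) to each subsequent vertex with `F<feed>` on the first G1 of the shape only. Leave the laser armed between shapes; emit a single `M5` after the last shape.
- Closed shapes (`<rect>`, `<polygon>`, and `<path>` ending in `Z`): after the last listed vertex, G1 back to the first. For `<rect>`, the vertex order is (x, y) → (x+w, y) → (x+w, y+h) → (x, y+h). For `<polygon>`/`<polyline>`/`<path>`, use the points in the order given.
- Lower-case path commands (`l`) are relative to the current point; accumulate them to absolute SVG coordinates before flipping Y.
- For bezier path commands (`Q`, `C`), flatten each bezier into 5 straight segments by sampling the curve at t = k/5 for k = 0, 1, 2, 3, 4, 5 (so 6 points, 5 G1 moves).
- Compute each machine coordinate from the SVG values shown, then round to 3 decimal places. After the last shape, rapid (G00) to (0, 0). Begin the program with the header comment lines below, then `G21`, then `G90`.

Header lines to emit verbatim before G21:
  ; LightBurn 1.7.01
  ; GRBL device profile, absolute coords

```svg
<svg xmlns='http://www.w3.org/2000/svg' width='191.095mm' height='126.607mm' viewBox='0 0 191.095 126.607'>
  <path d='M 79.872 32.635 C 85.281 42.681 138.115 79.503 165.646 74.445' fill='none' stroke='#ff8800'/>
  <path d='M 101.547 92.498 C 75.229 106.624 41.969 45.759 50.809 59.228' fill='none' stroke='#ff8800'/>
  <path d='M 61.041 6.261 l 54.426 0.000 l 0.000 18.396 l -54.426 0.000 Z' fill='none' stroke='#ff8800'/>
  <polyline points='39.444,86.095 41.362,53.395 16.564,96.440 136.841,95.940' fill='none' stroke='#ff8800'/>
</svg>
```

; LightBurn 1.7.01
; GRBL device profile, absolute coords
G21
G90
G00 X79.872 Y93.972
M3 S524
G1 X88.227 Y85.281 F2514
G1 X104.472 Y73.458
G1 X125.118 Y61.801
G1 X146.673 Y53.604
G1 X165.646 Y52.162
G00 X101.547 Y34.109
M3 S524
G1 X85.315 Y33.438 F2514
G1 X69.772 Y43.597
G1 X57.270 Y57.418
G1 X50.165 Y67.735
G1 X50.809 Y67.379
G00 X61.041 Y120.346
M3 S524
G1 X115.467 Y120.346 F2514
G1 X115.467 Y101.950
G1 X61.041 Y101.950
G1 X61.041 Y120.346
G00 X39.444 Y40.512
M3 S524
G1 X41.362 Y73.212 F2514
G1 X16.564 Y30.167
G1 X136.841 Y30.667
M5
G00 X0.000 Y0.000

viewBox `0 0 191.095 126.607` with mm width/height → 1 unit = 1 mm. Flip: y_m = 126.607 − y_svg.

**Shape 1** — `<path>` cubic bezier, stroke `#ff8800` → score (S524, F2514). Control points (SVG): P0=(79.872,32.635), P1=(85.281,42.681), P2=(138.115,79.503), P3=(165.646,74.445); sampled at t=k/5. Machine vertices: (79.872,93.972) → (88.227,85.281) → (104.472,73.458) → (125.118,61.801) → (146.673,53.604) → (165.646,52.162). Open path.

**Shape 2** — `<path>` cubic bezier, stroke `#ff8800` → score (S524, F2514). Control points (SVG): P0=(101.547,92.498), P1=(75.229,106.624), P2=(41.969,45.759), P3=(50.809,59.228); sampled at t=k/5. Machine vertices: (101.547,34.109) → (85.315,33.438) → (69.772,43.597) → (57.270,57.418) → (50.165,67.735) → (50.809,67.379). Open path.

**Shape 3** — `<path>` rectangle, stroke `#ff8800` → score (S524, F2514). Machine vertices: (61.041,120.346) → (115.467,120.346) → (115.467,101.950) → (61.041,101.950) → (61.041,120.346). Closed: final G1 returns to the first vertex.

**Shape 4** — `<polyline>` open polyline, stroke `#ff8800` → score (S524, F2514). Machine vertices: (39.444,40.512) → (41.362,73.212) → (16.564,30.167) → (136.841,30.667). Open path.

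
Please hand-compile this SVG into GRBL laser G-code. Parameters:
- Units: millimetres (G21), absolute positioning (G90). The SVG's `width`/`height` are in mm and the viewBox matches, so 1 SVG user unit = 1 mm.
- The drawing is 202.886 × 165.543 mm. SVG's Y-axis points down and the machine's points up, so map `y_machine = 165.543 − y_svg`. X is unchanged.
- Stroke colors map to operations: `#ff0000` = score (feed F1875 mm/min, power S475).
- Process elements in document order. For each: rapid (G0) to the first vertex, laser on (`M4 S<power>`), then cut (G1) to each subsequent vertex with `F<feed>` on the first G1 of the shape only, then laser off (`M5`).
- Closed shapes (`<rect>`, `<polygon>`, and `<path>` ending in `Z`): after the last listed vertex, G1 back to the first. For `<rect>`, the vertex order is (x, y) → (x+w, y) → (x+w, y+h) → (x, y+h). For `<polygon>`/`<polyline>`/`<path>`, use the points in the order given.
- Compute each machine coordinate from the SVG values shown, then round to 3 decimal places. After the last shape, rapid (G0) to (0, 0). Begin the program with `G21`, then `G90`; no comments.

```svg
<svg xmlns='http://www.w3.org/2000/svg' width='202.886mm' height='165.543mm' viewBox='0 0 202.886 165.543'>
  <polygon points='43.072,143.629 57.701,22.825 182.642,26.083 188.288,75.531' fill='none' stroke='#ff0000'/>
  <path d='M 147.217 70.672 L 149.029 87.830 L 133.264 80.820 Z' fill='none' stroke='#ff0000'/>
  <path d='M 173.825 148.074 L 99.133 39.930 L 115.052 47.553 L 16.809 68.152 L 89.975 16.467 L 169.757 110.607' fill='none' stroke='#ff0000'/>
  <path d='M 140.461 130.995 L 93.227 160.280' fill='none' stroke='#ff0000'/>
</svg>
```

1 u = 1 mm; y_m = 165.543 − y.

[1] `<polygon>` closed polygon, #ff0000→score S475 F1875: (43.072,21.914) → (57.701,142.718) → (182.642,139.460) → (188.288,90.012) → (43.072,21.914) (closed)

[2] `<path>` regular polygon, #ff0000→score S475 F1875: (147.217,94.871) → (149.029,77.713) → (133.264,84.723) → (147.217,94.871) (closed)

[3] `<path>` open polyline, #ff0000→score S475 F1875: (173.825,17.469) → (99.133,125.613) → (115.052,117.990) → (16.809,97.391) → (89.975,149.076) → (169.757,54.936)

[4] `<path>` line segment, #ff0000→score S475 F1875: (140.461,34.548) → (93.227,5.263)

G21
G90
G0 X43.072 Y21.914
M4 S475
G1 X57.701 Y142.718 F1875
G1 X182.642 Y139.460
G1 X188.288 Y90.012
G1 X43.072 Y21.914
M5
G0 X147.217 Y94.871
M4 S475
G1 X149.029 Y77.713 F1875
G1 X133.264 Y84.723
G1 X147.217 Y94.871
M5
G0 X173.825 Y17.469
M4 S475
G1 X99.133 Y125.613 F1875
G1 X115.052 Y117.990
G1 X16.809 Y97.391
G1 X89.975 Y149.076
G1 X169.757 Y54.936
M5
G0 X140.461 Y34.548
M4 S475
G1 X93.227 Y5.263 F1875
M5
G0 X0.000 Y0.000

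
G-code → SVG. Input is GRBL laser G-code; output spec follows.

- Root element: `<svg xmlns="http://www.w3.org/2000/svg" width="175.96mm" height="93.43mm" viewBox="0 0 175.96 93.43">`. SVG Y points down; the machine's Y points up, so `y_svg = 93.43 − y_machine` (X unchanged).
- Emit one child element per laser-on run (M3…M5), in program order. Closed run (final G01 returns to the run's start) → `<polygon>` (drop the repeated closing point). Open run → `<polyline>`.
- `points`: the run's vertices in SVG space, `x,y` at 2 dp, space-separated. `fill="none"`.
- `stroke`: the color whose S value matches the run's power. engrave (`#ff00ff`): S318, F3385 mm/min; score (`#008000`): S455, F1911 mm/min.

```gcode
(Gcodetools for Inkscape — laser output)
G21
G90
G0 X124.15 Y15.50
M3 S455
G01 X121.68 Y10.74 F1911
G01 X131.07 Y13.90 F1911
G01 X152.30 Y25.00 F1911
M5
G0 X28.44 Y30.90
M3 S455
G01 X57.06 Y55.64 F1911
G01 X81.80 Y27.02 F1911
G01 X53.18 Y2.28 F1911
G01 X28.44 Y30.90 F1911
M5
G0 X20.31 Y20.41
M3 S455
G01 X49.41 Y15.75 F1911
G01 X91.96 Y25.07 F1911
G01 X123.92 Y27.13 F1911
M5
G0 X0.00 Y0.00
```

Machine Y-up, SVG Y-down with viewBox height 93.43, so y_svg = 93.43 − y_machine; X carries over. Every run uses S455, so all elements get stroke `#008000` (score).

Run 1: The run is open, so emit a `<polyline>` with points (Y-flipped): 124.15,77.93 121.68,82.69 131.07,79.53 152.30,68.43.

Run 2: The run returns to its start, so emit a `<polygon>` with points (Y-flipped): 28.44,62.53 57.06,37.79 81.80,66.41 53.18,91.15.

Run 3: The run is open, so emit a `<polyline>` with points (Y-flipped): 20.31,73.02 49.41,77.68 91.96,68.36 123.92,66.30.

<svg xmlns="http://www.w3.org/2000/svg" width="175.96mm" height="93.43mm" viewBox="0 0 175.96 93.43">
  <polyline points="124.15,77.93 121.68,82.69 131.07,79.53 152.30,68.43" fill="none" stroke="#008000"/>
  <polygon points="28.44,62.53 57.06,37.79 81.80,66.41 53.18,91.15" fill="none" stroke="#008000"/>
  <polyline points="20.31,73.02 49.41,77.68 91.96,68.36 123.92,66.30" fill="none" stroke="#008000"/>
</svg>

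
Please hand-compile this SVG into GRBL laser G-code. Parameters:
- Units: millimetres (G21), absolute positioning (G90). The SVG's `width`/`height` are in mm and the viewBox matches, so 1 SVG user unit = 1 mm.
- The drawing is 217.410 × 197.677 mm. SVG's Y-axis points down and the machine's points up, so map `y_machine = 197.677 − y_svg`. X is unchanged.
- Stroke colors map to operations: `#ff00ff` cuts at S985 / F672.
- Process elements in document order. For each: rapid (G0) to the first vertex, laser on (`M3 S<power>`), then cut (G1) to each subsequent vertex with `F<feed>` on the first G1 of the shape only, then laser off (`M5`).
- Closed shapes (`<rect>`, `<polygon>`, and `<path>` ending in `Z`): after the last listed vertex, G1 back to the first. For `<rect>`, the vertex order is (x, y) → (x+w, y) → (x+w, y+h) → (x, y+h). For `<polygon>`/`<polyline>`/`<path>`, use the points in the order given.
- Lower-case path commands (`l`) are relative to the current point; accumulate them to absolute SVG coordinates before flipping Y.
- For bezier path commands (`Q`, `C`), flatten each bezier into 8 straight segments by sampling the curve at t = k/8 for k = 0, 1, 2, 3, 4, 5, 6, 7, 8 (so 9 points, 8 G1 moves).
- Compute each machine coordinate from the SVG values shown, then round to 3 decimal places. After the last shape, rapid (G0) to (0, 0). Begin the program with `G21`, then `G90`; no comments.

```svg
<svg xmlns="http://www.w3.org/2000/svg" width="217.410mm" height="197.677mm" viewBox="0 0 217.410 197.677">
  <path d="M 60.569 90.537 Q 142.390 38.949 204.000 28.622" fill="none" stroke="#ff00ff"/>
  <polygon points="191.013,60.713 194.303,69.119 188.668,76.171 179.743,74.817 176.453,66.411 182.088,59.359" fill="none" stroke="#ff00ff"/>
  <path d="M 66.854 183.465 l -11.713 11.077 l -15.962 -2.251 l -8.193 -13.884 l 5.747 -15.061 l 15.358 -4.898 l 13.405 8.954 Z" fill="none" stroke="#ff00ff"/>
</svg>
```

Since the viewBox matches the mm dimensions, user units are millimetres directly. The only transform is the Y-flip y_m = 197.677 − y_svg.

Shape 1 is a quadratic bezier drawn with `<path>`. Its stroke #ff00ff means cut at S985, F672. After flipping Y the toolpath is (60.569,107.140) → (80.708,119.392) → (100.216,130.355) → (119.093,140.029) → (137.337,148.413) → (154.950,155.507) → (171.932,161.313) → (188.282,165.829) → (204.000,169.055).

Shape 2 is a regular polygon drawn with `<polygon>`. Its stroke #ff00ff means cut at S985, F672. After flipping Y the toolpath is (191.013,136.964) → (194.303,128.558) → (188.668,121.506) → (179.743,122.860) → (176.453,131.266) → (182.088,138.318) → (191.013,136.964), returning to the start.

Shape 3 is a regular polygon drawn with `<path>`. Its stroke #ff00ff means cut at S985, F672. After flipping Y the toolpath is (66.854,14.212) → (55.141,3.135) → (39.179,5.386) → (30.986,19.270) → (36.733,34.331) → (52.091,39.229) → (65.496,30.275) → (66.854,14.212), returning to the start.

G21
G90
G0 X60.569 Y107.140
M3 S985
G1 X80.708 Y119.392 F672
G1 X100.216 Y130.355
G1 X119.093 Y140.029
G1 X137.337 Y148.413
G1 X154.950 Y155.507
G1 X171.932 Y161.313
G1 X188.282 Y165.829
G1 X204.000 Y169.055
M5
G0 X191.013 Y136.964
M3 S985
G1 X194.303 Y128.558 F672
G1 X188.668 Y121.506
G1 X179.743 Y122.860
G1 X176.453 Y131.266
G1 X182.088 Y138.318
G1 X191.013 Y136.964
M5
G0 X66.854 Y14.212
M3 S985
G1 X55.141 Y3.135 F672
G1 X39.179 Y5.386
G1 X30.986 Y19.270
G1 X36.733 Y34.331
G1 X52.091 Y39.229
G1 X65.496 Y30.275
G1 X66.854 Y14.212
M5
G0 X0.000 Y0.000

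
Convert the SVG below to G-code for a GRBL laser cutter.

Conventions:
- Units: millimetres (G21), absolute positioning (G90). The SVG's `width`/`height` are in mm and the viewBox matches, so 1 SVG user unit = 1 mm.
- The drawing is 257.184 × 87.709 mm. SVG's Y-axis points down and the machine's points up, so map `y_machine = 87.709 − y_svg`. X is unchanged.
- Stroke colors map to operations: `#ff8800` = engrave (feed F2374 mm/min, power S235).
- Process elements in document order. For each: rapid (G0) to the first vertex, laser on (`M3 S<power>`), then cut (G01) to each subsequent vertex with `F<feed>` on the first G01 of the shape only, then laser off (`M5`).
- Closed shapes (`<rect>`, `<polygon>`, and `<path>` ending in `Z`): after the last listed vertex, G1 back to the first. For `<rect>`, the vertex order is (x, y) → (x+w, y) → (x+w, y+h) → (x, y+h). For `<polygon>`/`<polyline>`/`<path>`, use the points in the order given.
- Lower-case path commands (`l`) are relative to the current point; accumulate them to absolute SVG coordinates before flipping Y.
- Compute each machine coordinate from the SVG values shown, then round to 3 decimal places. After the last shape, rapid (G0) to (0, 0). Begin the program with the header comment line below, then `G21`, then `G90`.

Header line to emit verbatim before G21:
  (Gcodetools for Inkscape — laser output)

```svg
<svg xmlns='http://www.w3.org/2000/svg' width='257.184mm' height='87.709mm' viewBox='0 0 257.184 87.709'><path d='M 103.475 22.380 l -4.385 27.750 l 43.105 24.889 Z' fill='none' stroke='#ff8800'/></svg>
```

Since the viewBox matches the mm dimensions, user units are millimetres directly. The only transform is the Y-flip y_m = 87.709 − y_svg.

Shape 1 is a closed polygon drawn with `<path>`. Its stroke #ff8800 means engrave at S235, F2374. After flipping Y the toolpath is (103.475,65.329) → (99.090,37.579) → (142.195,12.690) → (103.475,65.329), returning to the start.

(Gcodetools for Inkscape — laser output)
G21
G90
G0 X103.475 Y65.329
M3 S235
G01 X99.090 Y37.579 F2374
G01 X142.195 Y12.690
G01 X103.475 Y65.329
M5
G0 X0.000 Y0.000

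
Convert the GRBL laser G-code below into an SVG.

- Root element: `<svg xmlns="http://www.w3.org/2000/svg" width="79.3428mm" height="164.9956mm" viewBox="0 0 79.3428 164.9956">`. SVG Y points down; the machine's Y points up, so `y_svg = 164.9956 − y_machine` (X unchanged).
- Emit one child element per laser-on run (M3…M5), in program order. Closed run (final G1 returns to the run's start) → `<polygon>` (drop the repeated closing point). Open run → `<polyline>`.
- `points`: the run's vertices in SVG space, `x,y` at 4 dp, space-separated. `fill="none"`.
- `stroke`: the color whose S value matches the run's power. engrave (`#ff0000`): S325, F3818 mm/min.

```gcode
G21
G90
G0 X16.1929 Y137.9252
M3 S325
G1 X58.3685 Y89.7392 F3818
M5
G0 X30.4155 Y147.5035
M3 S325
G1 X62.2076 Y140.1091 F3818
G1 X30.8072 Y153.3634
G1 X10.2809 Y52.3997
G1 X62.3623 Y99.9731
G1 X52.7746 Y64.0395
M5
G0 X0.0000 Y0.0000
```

<svg xmlns="http://www.w3.org/2000/svg" width="79.3428mm" height="164.9956mm" viewBox="0 0 79.3428 164.9956">
  <polyline points="16.1929,27.0704 58.3685,75.2564" fill="none" stroke="#ff0000"/>
  <polyline points="30.4155,17.4921 62.2076,24.8865 30.8072,11.6322 10.2809,112.5959 62.3623,65.0225 52.7746,100.9561" fill="none" stroke="#ff0000"/>
</svg>

Machine Y-up, SVG Y-down with viewBox height 164.9956, so y_svg = 164.9956 − y_machine; X carries over. Every run uses S325, so all elements get stroke `#ff0000` (engrave).

Run 1: The run is open, so emit a `<polyline>` with points (Y-flipped): 16.1929,27.0704 58.3685,75.2564.

Run 2: The run is open, so emit a `<polyline>` with points (Y-flipped): 30.4155,17.4921 62.2076,24.8865 30.8072,11.6322 10.2809,112.5959 62.3623,65.0225 52.7746,100.9561.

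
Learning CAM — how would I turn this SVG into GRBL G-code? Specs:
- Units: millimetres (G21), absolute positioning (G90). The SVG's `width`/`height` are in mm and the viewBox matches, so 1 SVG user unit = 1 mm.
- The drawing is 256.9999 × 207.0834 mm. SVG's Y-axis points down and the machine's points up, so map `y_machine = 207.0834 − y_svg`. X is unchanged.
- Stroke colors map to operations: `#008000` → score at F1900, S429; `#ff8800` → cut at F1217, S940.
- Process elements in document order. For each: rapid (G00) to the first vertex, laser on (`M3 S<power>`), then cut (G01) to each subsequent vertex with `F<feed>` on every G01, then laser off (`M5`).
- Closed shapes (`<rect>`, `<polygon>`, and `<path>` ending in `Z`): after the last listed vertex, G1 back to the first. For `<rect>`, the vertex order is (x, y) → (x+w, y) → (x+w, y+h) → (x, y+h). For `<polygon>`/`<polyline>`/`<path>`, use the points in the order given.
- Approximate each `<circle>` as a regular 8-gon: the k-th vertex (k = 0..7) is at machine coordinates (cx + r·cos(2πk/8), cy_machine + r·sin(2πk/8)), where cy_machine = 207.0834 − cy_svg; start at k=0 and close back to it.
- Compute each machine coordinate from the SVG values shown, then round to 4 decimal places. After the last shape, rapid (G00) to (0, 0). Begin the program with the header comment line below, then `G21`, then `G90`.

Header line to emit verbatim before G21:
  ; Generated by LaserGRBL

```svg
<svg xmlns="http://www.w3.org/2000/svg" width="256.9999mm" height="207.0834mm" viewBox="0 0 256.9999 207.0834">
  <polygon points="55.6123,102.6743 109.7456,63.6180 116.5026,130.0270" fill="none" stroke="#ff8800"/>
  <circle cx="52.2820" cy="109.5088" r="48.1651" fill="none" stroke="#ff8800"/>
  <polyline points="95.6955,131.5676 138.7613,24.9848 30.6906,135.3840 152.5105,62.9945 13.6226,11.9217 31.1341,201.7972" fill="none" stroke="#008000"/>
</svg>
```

; Generated by LaserGRBL
G21
G90
G00 X55.6123 Y104.4091
M3 S940
G01 X109.7456 Y143.4654 F1217
G01 X116.5026 Y77.0564 F1217
G01 X55.6123 Y104.4091 F1217
M5
G00 X100.4471 Y97.5746
M3 S940
G01 X86.3399 Y131.6325 F1217
G01 X52.2820 Y145.7397 F1217
G01 X18.2241 Y131.6325 F1217
G01 X4.1169 Y97.5746 F1217
G01 X18.2241 Y63.5167 F1217
G01 X52.2820 Y49.4095 F1217
G01 X86.3399 Y63.5167 F1217
G01 X100.4471 Y97.5746 F1217
M5
G00 X95.6955 Y75.5158
M3 S429
G01 X138.7613 Y182.0986 F1900
G01 X30.6906 Y71.6994 F1900
G01 X152.5105 Y144.0889 F1900
G01 X13.6226 Y195.1617 F1900
G01 X31.1341 Y5.2862 F1900
M5
G00 X0.0000 Y0.0000

viewBox `0 0 256.9999 207.0834` with mm width/height → 1 unit = 1 mm. Flip: y_m = 207.0834 − y_svg.

**Shape 1** — `<polygon>` regular polygon, stroke `#ff8800` → cut (S940, F1217). Machine vertices: (55.6123,104.4091) → (109.7456,143.4654) → (116.5026,77.0564) → (55.6123,104.4091). Closed: final G1 returns to the first vertex.

**Shape 2** — `<circle>` circle, stroke `#ff8800` → cut (S940, F1217). Machine vertices: (100.4471,97.5746) → (86.3399,131.6325) → (52.2820,145.7397) → (18.2241,131.6325) → (4.1169,97.5746) → (18.2241,63.5167) → (52.2820,49.4095) → (86.3399,63.5167) → (100.4471,97.5746). Closed: final G1 returns to the first vertex.

**Shape 3** — `<polyline>` open polyline, stroke `#008000` → score (S429, F1900). Machine vertices: (95.6955,75.5158) → (138.7613,182.0986) → (30.6906,71.6994) → (152.5105,144.0889) → (13.6226,195.1617) → (31.1341,5.2862). Open path.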